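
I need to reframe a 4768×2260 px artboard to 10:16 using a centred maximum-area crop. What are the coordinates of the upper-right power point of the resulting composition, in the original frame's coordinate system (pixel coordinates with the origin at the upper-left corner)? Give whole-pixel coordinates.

(2619, 753)

4768/2260 > 10/16, so the 10:16 crop keeps the full height 2260 and trims width to 2260 × 10/16 = 1412.50 px.
Left offset = (4768 − 1412.50)/2 = 1677.75 px; top offset = 0.
Upper-right is two-thirds across and one-third down within the crop:
x = 1677.75 + 2 × 1412.50/3 ≈ 2619; y = 0.00 + 1 × 2260.00/3 ≈ 753.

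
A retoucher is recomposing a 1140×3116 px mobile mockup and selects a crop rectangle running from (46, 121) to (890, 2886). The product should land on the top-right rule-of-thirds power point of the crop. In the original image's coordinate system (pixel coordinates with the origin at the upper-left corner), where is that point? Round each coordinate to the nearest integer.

Crop width = 890 − 46 = 844 px; one third is 281.33 px.
Crop height = 2886 − 121 = 2765 px; one third is 921.67 px.
The top-right point is two-thirds across and one-third down within the crop:
x = 46 + 2 × 281.33 ≈ 609; y = 121 + 1 × 921.67 ≈ 1043.

(609, 1043)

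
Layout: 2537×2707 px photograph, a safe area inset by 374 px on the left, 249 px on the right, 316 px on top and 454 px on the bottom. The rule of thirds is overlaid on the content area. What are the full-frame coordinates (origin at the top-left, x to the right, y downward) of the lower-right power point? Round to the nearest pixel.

(1650, 1607)

Content width = 2537 − 374 − 249 = 1914 px; content height = 2707 − 316 − 454 = 1937 px.
Lower-right is two-thirds across and two-thirds down within the content area.
x = 374 + 2 × 1914/3 = 374 + 1276.00 ≈ 1650
y = 316 + 2 × 1937/3 = 316 + 1291.33 ≈ 1607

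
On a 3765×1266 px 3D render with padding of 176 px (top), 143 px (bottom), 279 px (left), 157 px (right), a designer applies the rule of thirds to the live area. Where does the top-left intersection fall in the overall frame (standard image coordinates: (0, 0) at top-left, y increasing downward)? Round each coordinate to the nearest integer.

Content width = 3765 − 279 − 157 = 3329 px; content height = 1266 − 176 − 143 = 947 px.
Top-left is one-third across and one-third down within the live area.
x = 279 + 1 × 3329/3 = 279 + 1109.67 ≈ 1389
y = 176 + 1 × 947/3 = 176 + 315.67 ≈ 492

x = 1389 px, y = 492 px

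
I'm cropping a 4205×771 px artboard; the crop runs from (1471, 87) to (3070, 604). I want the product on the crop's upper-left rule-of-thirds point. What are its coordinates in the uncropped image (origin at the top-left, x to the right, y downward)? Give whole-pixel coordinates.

(2004, 259)

Crop width = 3070 − 1471 = 1599 px; one third is 533.00 px.
Crop height = 604 − 87 = 517 px; one third is 172.33 px.
The upper-left point is one-third across and one-third down within the crop:
x = 1471 + 1 × 533.00 ≈ 2004; y = 87 + 1 × 172.33 ≈ 259.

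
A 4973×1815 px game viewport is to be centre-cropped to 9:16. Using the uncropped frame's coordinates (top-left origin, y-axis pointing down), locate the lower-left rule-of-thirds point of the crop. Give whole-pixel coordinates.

4973/1815 > 9/16, so the 9:16 crop keeps the full height 1815 and trims width to 1815 × 9/16 = 1020.94 px.
Left offset = (4973 − 1020.94)/2 = 1976.03 px; top offset = 0.
Lower-left is one-third across and two-thirds down within the crop:
x = 1976.03 + 1 × 1020.94/3 ≈ 2316; y = 0.00 + 2 × 1815.00/3 ≈ 1210.

(2316, 1210)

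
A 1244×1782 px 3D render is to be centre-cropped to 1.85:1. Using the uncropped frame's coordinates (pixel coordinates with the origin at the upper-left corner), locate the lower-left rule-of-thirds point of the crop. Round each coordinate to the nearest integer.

x = 415 px, y = 1003 px

1244/1782 < 1.85/1, so the 1.85:1 crop keeps the full width 1244 and trims height to 1244 × 1/1.85 = 672.43 px.
Top offset = (1782 − 672.43)/2 = 554.78 px; left offset = 0.
Lower-left is one-third across and two-thirds down within the crop:
x = 0.00 + 1 × 1244.00/3 ≈ 415; y = 554.78 + 2 × 672.43/3 ≈ 1003.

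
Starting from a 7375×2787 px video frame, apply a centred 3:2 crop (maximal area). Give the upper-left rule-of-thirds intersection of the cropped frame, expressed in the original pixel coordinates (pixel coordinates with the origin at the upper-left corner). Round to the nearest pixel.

7375/2787 > 3/2, so the 3:2 crop keeps the full height 2787 and trims width to 2787 × 3/2 = 4180.50 px.
Left offset = (7375 − 4180.50)/2 = 1597.25 px; top offset = 0.
Upper-left is one-third across and one-third down within the crop:
x = 1597.25 + 1 × 4180.50/3 ≈ 2991; y = 0.00 + 1 × 2787.00/3 ≈ 929.

(2991, 929)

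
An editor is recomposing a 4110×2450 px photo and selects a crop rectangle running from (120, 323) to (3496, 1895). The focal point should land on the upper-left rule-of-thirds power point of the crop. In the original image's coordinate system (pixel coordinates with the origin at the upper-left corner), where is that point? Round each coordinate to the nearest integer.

Crop width = 3496 − 120 = 3376 px; one third is 1125.33 px.
Crop height = 1895 − 323 = 1572 px; one third is 524.00 px.
The upper-left point is one-third across and one-third down within the crop:
x = 120 + 1 × 1125.33 ≈ 1245; y = 323 + 1 × 524.00 ≈ 847.

x = 1245 px, y = 847 px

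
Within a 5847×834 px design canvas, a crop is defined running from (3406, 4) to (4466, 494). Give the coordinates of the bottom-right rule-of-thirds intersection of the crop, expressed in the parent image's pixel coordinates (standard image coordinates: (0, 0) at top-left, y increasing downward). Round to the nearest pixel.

Crop width = 4466 − 3406 = 1060 px; one third is 353.33 px.
Crop height = 494 − 4 = 490 px; one third is 163.33 px.
The bottom-right point is two-thirds across and two-thirds down within the crop:
x = 3406 + 2 × 353.33 ≈ 4113; y = 4 + 2 × 163.33 ≈ 331.

x = 4113 px, y = 331 px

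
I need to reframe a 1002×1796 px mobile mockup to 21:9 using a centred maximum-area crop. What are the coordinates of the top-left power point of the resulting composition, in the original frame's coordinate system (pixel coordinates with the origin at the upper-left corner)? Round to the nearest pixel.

1002/1796 < 21/9, so the 21:9 crop keeps the full width 1002 and trims height to 1002 × 9/21 = 429.43 px.
Top offset = (1796 − 429.43)/2 = 683.29 px; left offset = 0.
Top-left is one-third across and one-third down within the crop:
x = 0.00 + 1 × 1002.00/3 ≈ 334; y = 683.29 + 1 × 429.43/3 ≈ 826.

x = 334 px, y = 826 px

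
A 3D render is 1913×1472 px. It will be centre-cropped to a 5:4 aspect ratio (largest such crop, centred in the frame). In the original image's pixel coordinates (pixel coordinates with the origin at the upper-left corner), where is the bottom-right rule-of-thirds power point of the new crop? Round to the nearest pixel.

1913/1472 > 5/4, so the 5:4 crop keeps the full height 1472 and trims width to 1472 × 5/4 = 1840.00 px.
Left offset = (1913 − 1840.00)/2 = 36.50 px; top offset = 0.
Bottom-right is two-thirds across and two-thirds down within the crop:
x = 36.50 + 2 × 1840.00/3 ≈ 1263; y = 0.00 + 2 × 1472.00/3 ≈ 981.

x = 1263 px, y = 981 px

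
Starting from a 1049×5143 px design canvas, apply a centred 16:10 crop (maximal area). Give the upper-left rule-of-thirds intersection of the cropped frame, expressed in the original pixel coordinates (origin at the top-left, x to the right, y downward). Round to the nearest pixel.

1049/5143 < 16/10, so the 16:10 crop keeps the full width 1049 and trims height to 1049 × 10/16 = 655.62 px.
Top offset = (5143 − 655.62)/2 = 2243.69 px; left offset = 0.
Upper-left is one-third across and one-third down within the crop:
x = 0.00 + 1 × 1049.00/3 ≈ 350; y = 2243.69 + 1 × 655.62/3 ≈ 2462.

(350, 2462)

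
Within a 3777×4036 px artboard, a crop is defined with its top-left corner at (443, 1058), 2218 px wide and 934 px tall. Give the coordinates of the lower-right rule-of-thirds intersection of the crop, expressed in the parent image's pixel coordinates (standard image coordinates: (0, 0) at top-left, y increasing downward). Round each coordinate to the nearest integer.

One third of the crop width 2218 is 739.33 px.
One third of the crop height 934 is 311.33 px.
The lower-right point is two-thirds across and two-thirds down within the crop:
x = 443 + 2 × 739.33 ≈ 1922; y = 1058 + 2 × 311.33 ≈ 1681.

x = 1922 px, y = 1681 px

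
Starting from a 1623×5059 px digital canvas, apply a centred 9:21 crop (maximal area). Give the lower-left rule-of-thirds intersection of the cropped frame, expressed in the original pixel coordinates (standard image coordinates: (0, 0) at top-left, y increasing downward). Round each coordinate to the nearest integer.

1623/5059 < 9/21, so the 9:21 crop keeps the full width 1623 and trims height to 1623 × 21/9 = 3787.00 px.
Top offset = (5059 − 3787.00)/2 = 636.00 px; left offset = 0.
Lower-left is one-third across and two-thirds down within the crop:
x = 0.00 + 1 × 1623.00/3 ≈ 541; y = 636.00 + 2 × 3787.00/3 ≈ 3161.

(541, 3161)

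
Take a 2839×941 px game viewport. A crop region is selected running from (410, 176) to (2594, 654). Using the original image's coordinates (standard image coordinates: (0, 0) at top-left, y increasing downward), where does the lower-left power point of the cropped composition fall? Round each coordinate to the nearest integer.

x = 1138 px, y = 495 px

Crop width = 2594 − 410 = 2184 px; one third is 728.00 px.
Crop height = 654 − 176 = 478 px; one third is 159.33 px.
The lower-left point is one-third across and two-thirds down within the crop:
x = 410 + 1 × 728.00 ≈ 1138; y = 176 + 2 × 159.33 ≈ 495.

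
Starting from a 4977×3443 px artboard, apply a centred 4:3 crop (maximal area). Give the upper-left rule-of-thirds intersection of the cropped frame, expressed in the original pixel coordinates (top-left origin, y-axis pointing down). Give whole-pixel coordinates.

(1723, 1148)

4977/3443 > 4/3, so the 4:3 crop keeps the full height 3443 and trims width to 3443 × 4/3 = 4590.67 px.
Left offset = (4977 − 4590.67)/2 = 193.17 px; top offset = 0.
Upper-left is one-third across and one-third down within the crop:
x = 193.17 + 1 × 4590.67/3 ≈ 1723; y = 0.00 + 1 × 3443.00/3 ≈ 1148.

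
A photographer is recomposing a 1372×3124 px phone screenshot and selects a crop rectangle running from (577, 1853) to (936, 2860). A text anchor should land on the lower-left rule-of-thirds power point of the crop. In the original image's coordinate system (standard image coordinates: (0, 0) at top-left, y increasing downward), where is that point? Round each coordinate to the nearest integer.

x = 697 px, y = 2524 px

Crop width = 936 − 577 = 359 px; one third is 119.67 px.
Crop height = 2860 − 1853 = 1007 px; one third is 335.67 px.
The lower-left point is one-third across and two-thirds down within the crop:
x = 577 + 1 × 119.67 ≈ 697; y = 1853 + 2 × 335.67 ≈ 2524.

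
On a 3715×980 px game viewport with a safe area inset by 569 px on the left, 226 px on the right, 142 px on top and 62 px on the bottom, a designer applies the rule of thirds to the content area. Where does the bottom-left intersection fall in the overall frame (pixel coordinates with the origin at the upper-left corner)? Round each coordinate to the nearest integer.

(1542, 659)

Content width = 3715 − 569 − 226 = 2920 px; content height = 980 − 142 − 62 = 776 px.
Bottom-left is one-third across and two-thirds down within the content area.
x = 569 + 1 × 2920/3 = 569 + 973.33 ≈ 1542
y = 142 + 2 × 776/3 = 142 + 517.33 ≈ 659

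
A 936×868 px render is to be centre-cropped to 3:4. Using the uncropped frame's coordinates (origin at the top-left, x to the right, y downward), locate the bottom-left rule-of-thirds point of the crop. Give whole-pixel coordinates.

x = 360 px, y = 579 px

936/868 > 3/4, so the 3:4 crop keeps the full height 868 and trims width to 868 × 3/4 = 651.00 px.
Left offset = (936 − 651.00)/2 = 142.50 px; top offset = 0.
Bottom-left is one-third across and two-thirds down within the crop:
x = 142.50 + 1 × 651.00/3 ≈ 360; y = 0.00 + 2 × 868.00/3 ≈ 579.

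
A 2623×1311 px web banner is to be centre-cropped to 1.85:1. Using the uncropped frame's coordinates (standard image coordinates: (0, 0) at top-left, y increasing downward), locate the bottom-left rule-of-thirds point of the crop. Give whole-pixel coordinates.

x = 907 px, y = 874 px

2623/1311 > 1.85/1, so the 1.85:1 crop keeps the full height 1311 and trims width to 1311 × 1.85/1 = 2425.35 px.
Left offset = (2623 − 2425.35)/2 = 98.83 px; top offset = 0.
Bottom-left is one-third across and two-thirds down within the crop:
x = 98.83 + 1 × 2425.35/3 ≈ 907; y = 0.00 + 2 × 1311.00/3 ≈ 874.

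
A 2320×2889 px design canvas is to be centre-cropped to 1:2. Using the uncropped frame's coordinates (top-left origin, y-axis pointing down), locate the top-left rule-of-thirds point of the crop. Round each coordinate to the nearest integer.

x = 919 px, y = 963 px

2320/2889 > 1/2, so the 1:2 crop keeps the full height 2889 and trims width to 2889 × 1/2 = 1444.50 px.
Left offset = (2320 − 1444.50)/2 = 437.75 px; top offset = 0.
Top-left is one-third across and one-third down within the crop:
x = 437.75 + 1 × 1444.50/3 ≈ 919; y = 0.00 + 1 × 2889.00/3 ≈ 963.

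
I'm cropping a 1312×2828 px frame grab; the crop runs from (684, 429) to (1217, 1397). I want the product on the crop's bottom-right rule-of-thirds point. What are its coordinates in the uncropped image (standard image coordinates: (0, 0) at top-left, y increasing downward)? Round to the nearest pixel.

Crop width = 1217 − 684 = 533 px; one third is 177.67 px.
Crop height = 1397 − 429 = 968 px; one third is 322.67 px.
The bottom-right point is two-thirds across and two-thirds down within the crop:
x = 684 + 2 × 177.67 ≈ 1039; y = 429 + 2 × 322.67 ≈ 1074.

x = 1039 px, y = 1074 px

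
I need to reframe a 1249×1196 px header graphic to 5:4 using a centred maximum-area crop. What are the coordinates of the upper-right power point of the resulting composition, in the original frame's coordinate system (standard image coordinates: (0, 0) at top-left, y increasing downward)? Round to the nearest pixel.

1249/1196 < 5/4, so the 5:4 crop keeps the full width 1249 and trims height to 1249 × 4/5 = 999.20 px.
Top offset = (1196 − 999.20)/2 = 98.40 px; left offset = 0.
Upper-right is two-thirds across and one-third down within the crop:
x = 0.00 + 2 × 1249.00/3 ≈ 833; y = 98.40 + 1 × 999.20/3 ≈ 431.

(833, 431)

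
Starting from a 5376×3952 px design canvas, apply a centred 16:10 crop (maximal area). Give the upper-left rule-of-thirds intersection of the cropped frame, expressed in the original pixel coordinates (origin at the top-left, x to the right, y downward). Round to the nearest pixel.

5376/3952 < 16/10, so the 16:10 crop keeps the full width 5376 and trims height to 5376 × 10/16 = 3360.00 px.
Top offset = (3952 − 3360.00)/2 = 296.00 px; left offset = 0.
Upper-left is one-third across and one-third down within the crop:
x = 0.00 + 1 × 5376.00/3 ≈ 1792; y = 296.00 + 1 × 3360.00/3 ≈ 1416.

(1792, 1416)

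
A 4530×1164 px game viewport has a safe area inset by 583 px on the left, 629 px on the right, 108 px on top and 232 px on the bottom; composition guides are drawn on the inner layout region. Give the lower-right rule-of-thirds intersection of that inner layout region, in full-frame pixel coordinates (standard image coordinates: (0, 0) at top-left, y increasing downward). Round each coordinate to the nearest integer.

x = 2795 px, y = 657 px

Content width = 4530 − 583 − 629 = 3318 px; content height = 1164 − 108 − 232 = 824 px.
Lower-right is two-thirds across and two-thirds down within the inner layout region.
x = 583 + 2 × 3318/3 = 583 + 2212.00 ≈ 2795
y = 108 + 2 × 824/3 = 108 + 549.33 ≈ 657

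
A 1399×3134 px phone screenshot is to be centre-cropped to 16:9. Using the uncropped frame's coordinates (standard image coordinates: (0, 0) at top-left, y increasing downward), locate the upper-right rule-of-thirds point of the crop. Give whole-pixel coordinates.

(933, 1436)

1399/3134 < 16/9, so the 16:9 crop keeps the full width 1399 and trims height to 1399 × 9/16 = 786.94 px.
Top offset = (3134 − 786.94)/2 = 1173.53 px; left offset = 0.
Upper-right is two-thirds across and one-third down within the crop:
x = 0.00 + 2 × 1399.00/3 ≈ 933; y = 1173.53 + 1 × 786.94/3 ≈ 1436.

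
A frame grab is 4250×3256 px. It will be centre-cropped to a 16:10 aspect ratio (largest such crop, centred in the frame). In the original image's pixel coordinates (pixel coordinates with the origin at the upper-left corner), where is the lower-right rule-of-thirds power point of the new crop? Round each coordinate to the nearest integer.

4250/3256 < 16/10, so the 16:10 crop keeps the full width 4250 and trims height to 4250 × 10/16 = 2656.25 px.
Top offset = (3256 − 2656.25)/2 = 299.88 px; left offset = 0.
Lower-right is two-thirds across and two-thirds down within the crop:
x = 0.00 + 2 × 4250.00/3 ≈ 2833; y = 299.88 + 2 × 2656.25/3 ≈ 2071.

(2833, 2071)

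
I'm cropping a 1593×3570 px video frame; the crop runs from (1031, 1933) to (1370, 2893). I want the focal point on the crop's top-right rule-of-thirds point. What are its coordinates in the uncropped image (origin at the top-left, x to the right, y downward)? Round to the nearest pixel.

x = 1257 px, y = 2253 px

Crop width = 1370 − 1031 = 339 px; one third is 113.00 px.
Crop height = 2893 − 1933 = 960 px; one third is 320.00 px.
The top-right point is two-thirds across and one-third down within the crop:
x = 1031 + 2 × 113.00 ≈ 1257; y = 1933 + 1 × 320.00 ≈ 2253.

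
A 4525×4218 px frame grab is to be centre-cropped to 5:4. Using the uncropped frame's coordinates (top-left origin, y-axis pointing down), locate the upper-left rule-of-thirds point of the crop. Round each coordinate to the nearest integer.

x = 1508 px, y = 1506 px

4525/4218 < 5/4, so the 5:4 crop keeps the full width 4525 and trims height to 4525 × 4/5 = 3620.00 px.
Top offset = (4218 − 3620.00)/2 = 299.00 px; left offset = 0.
Upper-left is one-third across and one-third down within the crop:
x = 0.00 + 1 × 4525.00/3 ≈ 1508; y = 299.00 + 1 × 3620.00/3 ≈ 1506.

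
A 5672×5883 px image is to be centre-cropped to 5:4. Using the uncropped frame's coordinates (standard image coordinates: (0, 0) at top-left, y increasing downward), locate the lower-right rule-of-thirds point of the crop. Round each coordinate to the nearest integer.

(3781, 3698)

5672/5883 < 5/4, so the 5:4 crop keeps the full width 5672 and trims height to 5672 × 4/5 = 4537.60 px.
Top offset = (5883 − 4537.60)/2 = 672.70 px; left offset = 0.
Lower-right is two-thirds across and two-thirds down within the crop:
x = 0.00 + 2 × 5672.00/3 ≈ 3781; y = 672.70 + 2 × 4537.60/3 ≈ 3698.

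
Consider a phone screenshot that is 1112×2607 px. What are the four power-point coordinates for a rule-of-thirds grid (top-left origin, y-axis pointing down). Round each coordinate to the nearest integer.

One third of 1112 is 370.67; one third of 2607 is 869.
Vertical third lines at x = 371 and x = 741; horizontal third lines at y = 869 and y = 1738.

(371, 869), (741, 869), (371, 1738), (741, 1738)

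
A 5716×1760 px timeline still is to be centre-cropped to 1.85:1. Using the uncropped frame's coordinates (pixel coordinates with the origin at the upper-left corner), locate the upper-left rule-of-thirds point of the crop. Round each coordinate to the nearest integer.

5716/1760 > 1.85/1, so the 1.85:1 crop keeps the full height 1760 and trims width to 1760 × 1.85/1 = 3256.00 px.
Left offset = (5716 − 3256.00)/2 = 1230.00 px; top offset = 0.
Upper-left is one-third across and one-third down within the crop:
x = 1230.00 + 1 × 3256.00/3 ≈ 2315; y = 0.00 + 1 × 1760.00/3 ≈ 587.

x = 2315 px, y = 587 px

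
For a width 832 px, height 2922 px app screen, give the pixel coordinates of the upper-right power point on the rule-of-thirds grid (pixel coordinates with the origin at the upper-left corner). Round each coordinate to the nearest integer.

(555, 974)

The upper-right point sits two-thirds of the way across and one-third of the way down.
x = 2 × 832/3 ≈ 555; y = 1 × 2922/3 ≈ 974.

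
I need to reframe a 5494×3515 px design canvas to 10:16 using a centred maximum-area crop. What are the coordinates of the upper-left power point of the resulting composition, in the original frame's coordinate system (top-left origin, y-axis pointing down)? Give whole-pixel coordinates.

5494/3515 > 10/16, so the 10:16 crop keeps the full height 3515 and trims width to 3515 × 10/16 = 2196.88 px.
Left offset = (5494 − 2196.88)/2 = 1648.56 px; top offset = 0.
Upper-left is one-third across and one-third down within the crop:
x = 1648.56 + 1 × 2196.88/3 ≈ 2381; y = 0.00 + 1 × 3515.00/3 ≈ 1172.

x = 2381 px, y = 1172 px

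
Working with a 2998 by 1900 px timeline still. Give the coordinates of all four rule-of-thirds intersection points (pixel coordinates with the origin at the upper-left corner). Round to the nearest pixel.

(999, 633), (1999, 633), (999, 1267), (1999, 1267)

One third of 2998 is 999.33; one third of 1900 is 633.33.
Vertical third lines at x = 999 and x = 1999; horizontal third lines at y = 633 and y = 1267.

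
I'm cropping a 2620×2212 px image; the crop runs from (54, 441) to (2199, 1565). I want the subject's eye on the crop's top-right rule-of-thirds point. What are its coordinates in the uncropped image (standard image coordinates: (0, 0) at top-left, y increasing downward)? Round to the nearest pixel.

Crop width = 2199 − 54 = 2145 px; one third is 715.00 px.
Crop height = 1565 − 441 = 1124 px; one third is 374.67 px.
The top-right point is two-thirds across and one-third down within the crop:
x = 54 + 2 × 715.00 ≈ 1484; y = 441 + 1 × 374.67 ≈ 816.

x = 1484 px, y = 816 px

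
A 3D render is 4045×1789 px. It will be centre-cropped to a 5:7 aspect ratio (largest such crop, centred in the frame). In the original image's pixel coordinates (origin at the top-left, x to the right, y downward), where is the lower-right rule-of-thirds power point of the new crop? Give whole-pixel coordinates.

4045/1789 > 5/7, so the 5:7 crop keeps the full height 1789 and trims width to 1789 × 5/7 = 1277.86 px.
Left offset = (4045 − 1277.86)/2 = 1383.57 px; top offset = 0.
Lower-right is two-thirds across and two-thirds down within the crop:
x = 1383.57 + 2 × 1277.86/3 ≈ 2235; y = 0.00 + 2 × 1789.00/3 ≈ 1193.

(2235, 1193)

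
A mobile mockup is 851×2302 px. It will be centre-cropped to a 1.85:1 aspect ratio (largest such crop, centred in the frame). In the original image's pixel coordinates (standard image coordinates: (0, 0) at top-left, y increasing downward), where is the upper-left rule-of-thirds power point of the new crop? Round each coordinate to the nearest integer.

(284, 1074)

851/2302 < 1.85/1, so the 1.85:1 crop keeps the full width 851 and trims height to 851 × 1/1.85 = 460.00 px.
Top offset = (2302 − 460.00)/2 = 921.00 px; left offset = 0.
Upper-left is one-third across and one-third down within the crop:
x = 0.00 + 1 × 851.00/3 ≈ 284; y = 921.00 + 1 × 460.00/3 ≈ 1074.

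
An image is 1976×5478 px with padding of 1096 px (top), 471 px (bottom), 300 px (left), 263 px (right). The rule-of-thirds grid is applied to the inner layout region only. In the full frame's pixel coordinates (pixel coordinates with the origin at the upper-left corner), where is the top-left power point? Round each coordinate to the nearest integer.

(771, 2400)

Content width = 1976 − 300 − 263 = 1413 px; content height = 5478 − 1096 − 471 = 3911 px.
Top-left is one-third across and one-third down within the inner layout region.
x = 300 + 1 × 1413/3 = 300 + 471.00 ≈ 771
y = 1096 + 1 × 3911/3 = 1096 + 1303.67 ≈ 2400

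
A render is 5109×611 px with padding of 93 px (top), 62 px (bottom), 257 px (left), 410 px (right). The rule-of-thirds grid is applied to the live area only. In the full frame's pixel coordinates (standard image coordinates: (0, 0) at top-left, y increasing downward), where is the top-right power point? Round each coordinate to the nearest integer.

Content width = 5109 − 257 − 410 = 4442 px; content height = 611 − 93 − 62 = 456 px.
Top-right is two-thirds across and one-third down within the live area.
x = 257 + 2 × 4442/3 = 257 + 2961.33 ≈ 3218
y = 93 + 1 × 456/3 = 93 + 152.00 ≈ 245

x = 3218 px, y = 245 px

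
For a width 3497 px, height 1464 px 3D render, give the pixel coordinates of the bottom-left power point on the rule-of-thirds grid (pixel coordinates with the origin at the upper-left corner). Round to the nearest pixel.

The bottom-left point sits one-third of the way across and two-thirds of the way down.
x = 1 × 3497/3 ≈ 1166; y = 2 × 1464/3 ≈ 976.

x = 1166 px, y = 976 px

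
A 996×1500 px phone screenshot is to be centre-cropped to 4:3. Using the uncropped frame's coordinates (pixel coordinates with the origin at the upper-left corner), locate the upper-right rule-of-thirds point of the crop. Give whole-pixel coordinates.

x = 664 px, y = 626 px

996/1500 < 4/3, so the 4:3 crop keeps the full width 996 and trims height to 996 × 3/4 = 747.00 px.
Top offset = (1500 − 747.00)/2 = 376.50 px; left offset = 0.
Upper-right is two-thirds across and one-third down within the crop:
x = 0.00 + 2 × 996.00/3 ≈ 664; y = 376.50 + 1 × 747.00/3 ≈ 626.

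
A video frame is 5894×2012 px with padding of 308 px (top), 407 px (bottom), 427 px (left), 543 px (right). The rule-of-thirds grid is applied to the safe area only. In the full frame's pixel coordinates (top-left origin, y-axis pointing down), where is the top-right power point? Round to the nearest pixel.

(3710, 740)

Content width = 5894 − 427 − 543 = 4924 px; content height = 2012 − 308 − 407 = 1297 px.
Top-right is two-thirds across and one-third down within the safe area.
x = 427 + 2 × 4924/3 = 427 + 3282.67 ≈ 3710
y = 308 + 1 × 1297/3 = 308 + 432.33 ≈ 740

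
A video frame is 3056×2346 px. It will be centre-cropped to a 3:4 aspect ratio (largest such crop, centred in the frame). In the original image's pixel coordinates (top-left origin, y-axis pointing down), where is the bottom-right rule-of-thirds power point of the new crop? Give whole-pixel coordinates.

3056/2346 > 3/4, so the 3:4 crop keeps the full height 2346 and trims width to 2346 × 3/4 = 1759.50 px.
Left offset = (3056 − 1759.50)/2 = 648.25 px; top offset = 0.
Bottom-right is two-thirds across and two-thirds down within the crop:
x = 648.25 + 2 × 1759.50/3 ≈ 1821; y = 0.00 + 2 × 2346.00/3 ≈ 1564.

x = 1821 px, y = 1564 px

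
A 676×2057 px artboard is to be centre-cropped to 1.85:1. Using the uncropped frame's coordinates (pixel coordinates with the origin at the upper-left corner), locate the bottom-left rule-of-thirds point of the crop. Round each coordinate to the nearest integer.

676/2057 < 1.85/1, so the 1.85:1 crop keeps the full width 676 and trims height to 676 × 1/1.85 = 365.41 px.
Top offset = (2057 − 365.41)/2 = 845.80 px; left offset = 0.
Bottom-left is one-third across and two-thirds down within the crop:
x = 0.00 + 1 × 676.00/3 ≈ 225; y = 845.80 + 2 × 365.41/3 ≈ 1089.

x = 225 px, y = 1089 px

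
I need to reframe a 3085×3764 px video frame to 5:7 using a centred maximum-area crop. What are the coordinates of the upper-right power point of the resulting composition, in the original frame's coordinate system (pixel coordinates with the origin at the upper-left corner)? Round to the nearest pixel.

3085/3764 > 5/7, so the 5:7 crop keeps the full height 3764 and trims width to 3764 × 5/7 = 2688.57 px.
Left offset = (3085 − 2688.57)/2 = 198.21 px; top offset = 0.
Upper-right is two-thirds across and one-third down within the crop:
x = 198.21 + 2 × 2688.57/3 ≈ 1991; y = 0.00 + 1 × 3764.00/3 ≈ 1255.

(1991, 1255)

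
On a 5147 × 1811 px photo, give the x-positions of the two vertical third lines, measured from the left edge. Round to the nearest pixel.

5147 / 3 = 1715.67, so the vertical lines sit at one and two thirds of 5147.

1716 px and 3431 px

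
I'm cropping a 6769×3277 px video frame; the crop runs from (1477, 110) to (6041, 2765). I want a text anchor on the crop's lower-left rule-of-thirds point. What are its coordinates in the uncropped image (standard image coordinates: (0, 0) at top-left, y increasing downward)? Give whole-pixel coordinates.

(2998, 1880)

Crop width = 6041 − 1477 = 4564 px; one third is 1521.33 px.
Crop height = 2765 − 110 = 2655 px; one third is 885.00 px.
The lower-left point is one-third across and two-thirds down within the crop:
x = 1477 + 1 × 1521.33 ≈ 2998; y = 110 + 2 × 885.00 ≈ 1880.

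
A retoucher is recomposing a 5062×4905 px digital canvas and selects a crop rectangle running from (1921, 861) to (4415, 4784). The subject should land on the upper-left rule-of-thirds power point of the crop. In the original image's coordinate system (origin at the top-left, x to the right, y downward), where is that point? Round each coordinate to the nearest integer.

Crop width = 4415 − 1921 = 2494 px; one third is 831.33 px.
Crop height = 4784 − 861 = 3923 px; one third is 1307.67 px.
The upper-left point is one-third across and one-third down within the crop:
x = 1921 + 1 × 831.33 ≈ 2752; y = 861 + 1 × 1307.67 ≈ 2169.

(2752, 2169)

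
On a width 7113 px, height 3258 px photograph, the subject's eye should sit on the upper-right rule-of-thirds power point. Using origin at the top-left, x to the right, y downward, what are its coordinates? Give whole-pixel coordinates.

(4742, 1086)

The upper-right point sits two-thirds of the way across and one-third of the way down.
x = 2 × 7113/3 ≈ 4742; y = 1 × 3258/3 ≈ 1086.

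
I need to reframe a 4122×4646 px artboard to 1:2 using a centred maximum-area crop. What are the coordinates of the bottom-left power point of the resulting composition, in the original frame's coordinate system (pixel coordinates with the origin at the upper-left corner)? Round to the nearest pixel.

4122/4646 > 1/2, so the 1:2 crop keeps the full height 4646 and trims width to 4646 × 1/2 = 2323.00 px.
Left offset = (4122 − 2323.00)/2 = 899.50 px; top offset = 0.
Bottom-left is one-third across and two-thirds down within the crop:
x = 899.50 + 1 × 2323.00/3 ≈ 1674; y = 0.00 + 2 × 4646.00/3 ≈ 3097.

(1674, 3097)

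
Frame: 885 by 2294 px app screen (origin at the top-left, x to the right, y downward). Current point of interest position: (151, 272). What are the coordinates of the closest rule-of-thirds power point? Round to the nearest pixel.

Third lines: x ∈ {295, 590}, y ∈ {765, 1529}.
151 is closer to x = 295; 272 is closer to y = 765.
So the nearest intersection is the upper-left power point.

(295, 765)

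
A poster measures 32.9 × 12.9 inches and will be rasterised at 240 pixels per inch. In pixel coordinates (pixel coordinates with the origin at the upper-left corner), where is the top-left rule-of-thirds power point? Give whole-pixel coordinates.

In pixels the canvas is 32.9 × 240 = 7896 wide and 12.9 × 240 = 3096 tall.
The top-left point is one-third across and one-third down:
x = 1 × 7896/3 ≈ 2632; y = 1 × 3096/3 ≈ 1032.

x = 2632 px, y = 1032 px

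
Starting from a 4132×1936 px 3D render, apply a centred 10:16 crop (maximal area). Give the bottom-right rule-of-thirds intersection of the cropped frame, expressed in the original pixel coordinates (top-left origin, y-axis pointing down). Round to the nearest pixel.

(2268, 1291)

4132/1936 > 10/16, so the 10:16 crop keeps the full height 1936 and trims width to 1936 × 10/16 = 1210.00 px.
Left offset = (4132 − 1210.00)/2 = 1461.00 px; top offset = 0.
Bottom-right is two-thirds across and two-thirds down within the crop:
x = 1461.00 + 2 × 1210.00/3 ≈ 2268; y = 0.00 + 2 × 1936.00/3 ≈ 1291.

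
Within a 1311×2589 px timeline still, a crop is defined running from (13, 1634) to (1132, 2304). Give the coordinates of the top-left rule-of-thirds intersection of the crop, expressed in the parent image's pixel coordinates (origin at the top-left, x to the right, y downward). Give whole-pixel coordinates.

Crop width = 1132 − 13 = 1119 px; one third is 373.00 px.
Crop height = 2304 − 1634 = 670 px; one third is 223.33 px.
The top-left point is one-third across and one-third down within the crop:
x = 13 + 1 × 373.00 ≈ 386; y = 1634 + 1 × 223.33 ≈ 1857.

(386, 1857)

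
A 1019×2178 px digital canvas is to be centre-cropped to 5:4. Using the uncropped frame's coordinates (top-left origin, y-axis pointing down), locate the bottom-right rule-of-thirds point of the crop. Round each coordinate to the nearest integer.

(679, 1225)

1019/2178 < 5/4, so the 5:4 crop keeps the full width 1019 and trims height to 1019 × 4/5 = 815.20 px.
Top offset = (2178 − 815.20)/2 = 681.40 px; left offset = 0.
Bottom-right is two-thirds across and two-thirds down within the crop:
x = 0.00 + 2 × 1019.00/3 ≈ 679; y = 681.40 + 2 × 815.20/3 ≈ 1225.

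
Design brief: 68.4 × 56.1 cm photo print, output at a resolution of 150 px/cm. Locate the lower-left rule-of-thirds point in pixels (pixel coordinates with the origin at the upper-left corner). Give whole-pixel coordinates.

In pixels the canvas is 68.4 × 150 = 10260 wide and 56.1 × 150 = 8415 tall.
The lower-left point is one-third across and two-thirds down:
x = 1 × 10260/3 ≈ 3420; y = 2 × 8415/3 ≈ 5610.

(3420, 5610)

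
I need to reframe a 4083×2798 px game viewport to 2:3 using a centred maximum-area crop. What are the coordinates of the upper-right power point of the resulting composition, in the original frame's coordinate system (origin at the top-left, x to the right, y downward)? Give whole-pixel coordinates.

(2352, 933)

4083/2798 > 2/3, so the 2:3 crop keeps the full height 2798 and trims width to 2798 × 2/3 = 1865.33 px.
Left offset = (4083 − 1865.33)/2 = 1108.83 px; top offset = 0.
Upper-right is two-thirds across and one-third down within the crop:
x = 1108.83 + 2 × 1865.33/3 ≈ 2352; y = 0.00 + 1 × 2798.00/3 ≈ 933.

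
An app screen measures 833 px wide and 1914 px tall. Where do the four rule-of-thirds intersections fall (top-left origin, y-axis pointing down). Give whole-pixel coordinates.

One third of 833 is 277.67; one third of 1914 is 638.
Vertical third lines at x = 278 and x = 555; horizontal third lines at y = 638 and y = 1276.

(278, 638), (555, 638), (278, 1276), (555, 1276)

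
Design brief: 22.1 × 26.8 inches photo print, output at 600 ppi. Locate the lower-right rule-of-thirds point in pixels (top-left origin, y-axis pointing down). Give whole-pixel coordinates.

In pixels the canvas is 22.1 × 600 = 13260 wide and 26.8 × 600 = 16080 tall.
The lower-right point is two-thirds across and two-thirds down:
x = 2 × 13260/3 ≈ 8840; y = 2 × 16080/3 ≈ 10720.

(8840, 10720)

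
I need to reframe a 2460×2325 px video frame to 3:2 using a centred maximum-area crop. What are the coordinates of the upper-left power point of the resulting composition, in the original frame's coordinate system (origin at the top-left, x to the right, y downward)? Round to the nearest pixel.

x = 820 px, y = 889 px

2460/2325 < 3/2, so the 3:2 crop keeps the full width 2460 and trims height to 2460 × 2/3 = 1640.00 px.
Top offset = (2325 − 1640.00)/2 = 342.50 px; left offset = 0.
Upper-left is one-third across and one-third down within the crop:
x = 0.00 + 1 × 2460.00/3 ≈ 820; y = 342.50 + 1 × 1640.00/3 ≈ 889.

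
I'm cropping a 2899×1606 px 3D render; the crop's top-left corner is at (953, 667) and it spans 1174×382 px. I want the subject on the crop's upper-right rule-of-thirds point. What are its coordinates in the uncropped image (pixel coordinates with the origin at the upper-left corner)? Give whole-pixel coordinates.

x = 1736 px, y = 794 px

One third of the crop width 1174 is 391.33 px.
One third of the crop height 382 is 127.33 px.
The upper-right point is two-thirds across and one-third down within the crop:
x = 953 + 2 × 391.33 ≈ 1736; y = 667 + 1 × 127.33 ≈ 794.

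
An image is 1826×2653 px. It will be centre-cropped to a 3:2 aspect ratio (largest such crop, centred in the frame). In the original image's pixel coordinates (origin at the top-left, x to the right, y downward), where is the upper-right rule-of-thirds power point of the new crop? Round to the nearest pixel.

(1217, 1124)

1826/2653 < 3/2, so the 3:2 crop keeps the full width 1826 and trims height to 1826 × 2/3 = 1217.33 px.
Top offset = (2653 − 1217.33)/2 = 717.83 px; left offset = 0.
Upper-right is two-thirds across and one-third down within the crop:
x = 0.00 + 2 × 1826.00/3 ≈ 1217; y = 717.83 + 1 × 1217.33/3 ≈ 1124.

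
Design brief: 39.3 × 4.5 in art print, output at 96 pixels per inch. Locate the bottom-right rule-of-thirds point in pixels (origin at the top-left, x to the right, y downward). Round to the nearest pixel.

x = 2515 px, y = 288 px

In pixels the canvas is 39.3 × 96 = 3772.8 wide and 4.5 × 96 = 432 tall.
The bottom-right point is two-thirds across and two-thirds down:
x = 2 × 3772.8/3 ≈ 2515; y = 2 × 432/3 ≈ 288.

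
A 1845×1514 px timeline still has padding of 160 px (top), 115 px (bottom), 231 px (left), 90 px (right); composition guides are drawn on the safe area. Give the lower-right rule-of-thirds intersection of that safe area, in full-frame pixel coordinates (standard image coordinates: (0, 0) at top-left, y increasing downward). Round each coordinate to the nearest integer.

(1247, 986)

Content width = 1845 − 231 − 90 = 1524 px; content height = 1514 − 160 − 115 = 1239 px.
Lower-right is two-thirds across and two-thirds down within the safe area.
x = 231 + 2 × 1524/3 = 231 + 1016.00 ≈ 1247
y = 160 + 2 × 1239/3 = 160 + 826.00 ≈ 986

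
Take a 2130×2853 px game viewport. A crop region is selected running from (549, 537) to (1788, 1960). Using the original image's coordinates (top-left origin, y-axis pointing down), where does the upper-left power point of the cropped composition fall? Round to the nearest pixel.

(962, 1011)

Crop width = 1788 − 549 = 1239 px; one third is 413.00 px.
Crop height = 1960 − 537 = 1423 px; one third is 474.33 px.
The upper-left point is one-third across and one-third down within the crop:
x = 549 + 1 × 413.00 ≈ 962; y = 537 + 1 × 474.33 ≈ 1011.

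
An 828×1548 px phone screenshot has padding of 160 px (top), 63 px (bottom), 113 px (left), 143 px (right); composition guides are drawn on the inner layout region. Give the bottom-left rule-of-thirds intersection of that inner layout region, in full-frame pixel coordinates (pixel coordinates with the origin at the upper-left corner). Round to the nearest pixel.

(304, 1043)

Content width = 828 − 113 − 143 = 572 px; content height = 1548 − 160 − 63 = 1325 px.
Bottom-left is one-third across and two-thirds down within the inner layout region.
x = 113 + 1 × 572/3 = 113 + 190.67 ≈ 304
y = 160 + 2 × 1325/3 = 160 + 883.33 ≈ 1043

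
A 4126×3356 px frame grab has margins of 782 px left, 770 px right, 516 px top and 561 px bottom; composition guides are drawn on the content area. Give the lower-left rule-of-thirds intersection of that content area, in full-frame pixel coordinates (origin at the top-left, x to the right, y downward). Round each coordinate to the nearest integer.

(1640, 2035)

Content width = 4126 − 782 − 770 = 2574 px; content height = 3356 − 516 − 561 = 2279 px.
Lower-left is one-third across and two-thirds down within the content area.
x = 782 + 1 × 2574/3 = 782 + 858.00 ≈ 1640
y = 516 + 2 × 2279/3 = 516 + 1519.33 ≈ 2035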